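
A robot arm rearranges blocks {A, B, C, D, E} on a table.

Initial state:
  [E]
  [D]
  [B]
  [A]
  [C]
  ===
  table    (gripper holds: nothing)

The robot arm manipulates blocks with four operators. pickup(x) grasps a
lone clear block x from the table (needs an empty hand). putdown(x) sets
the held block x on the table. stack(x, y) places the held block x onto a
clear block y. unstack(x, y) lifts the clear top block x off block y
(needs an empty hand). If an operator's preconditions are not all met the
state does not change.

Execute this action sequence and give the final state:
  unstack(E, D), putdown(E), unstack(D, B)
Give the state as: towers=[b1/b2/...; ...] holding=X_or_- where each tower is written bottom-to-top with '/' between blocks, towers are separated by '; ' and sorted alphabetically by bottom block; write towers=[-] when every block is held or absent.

step 1 (unstack(E, D)): towers=[C/A/B/D] holding=E
step 2 (putdown(E)): towers=[C/A/B/D; E] holding=-
step 3 (unstack(D, B)): towers=[C/A/B; E] holding=D

towers=[C/A/B; E] holding=D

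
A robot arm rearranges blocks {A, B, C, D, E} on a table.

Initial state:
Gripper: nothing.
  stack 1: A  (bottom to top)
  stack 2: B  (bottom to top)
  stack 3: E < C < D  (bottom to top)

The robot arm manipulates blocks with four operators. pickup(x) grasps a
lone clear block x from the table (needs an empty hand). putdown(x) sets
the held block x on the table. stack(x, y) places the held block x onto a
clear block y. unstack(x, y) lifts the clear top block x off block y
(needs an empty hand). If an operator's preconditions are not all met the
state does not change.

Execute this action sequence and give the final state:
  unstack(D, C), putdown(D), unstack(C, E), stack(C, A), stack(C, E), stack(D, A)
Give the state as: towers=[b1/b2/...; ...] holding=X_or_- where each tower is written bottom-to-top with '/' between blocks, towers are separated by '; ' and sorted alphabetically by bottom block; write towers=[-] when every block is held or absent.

step 1 (unstack(D, C)): towers=[A; B; E/C] holding=D
step 2 (putdown(D)): towers=[A; B; D; E/C] holding=-
step 3 (unstack(C, E)): towers=[A; B; D; E] holding=C
step 4 (stack(C, A)): towers=[A/C; B; D; E] holding=-
step 5 (stack(C, E)) [no-op]: towers=[A/C; B; D; E] holding=-
step 6 (stack(D, A)) [no-op]: towers=[A/C; B; D; E] holding=-

towers=[A/C; B; D; E] holding=-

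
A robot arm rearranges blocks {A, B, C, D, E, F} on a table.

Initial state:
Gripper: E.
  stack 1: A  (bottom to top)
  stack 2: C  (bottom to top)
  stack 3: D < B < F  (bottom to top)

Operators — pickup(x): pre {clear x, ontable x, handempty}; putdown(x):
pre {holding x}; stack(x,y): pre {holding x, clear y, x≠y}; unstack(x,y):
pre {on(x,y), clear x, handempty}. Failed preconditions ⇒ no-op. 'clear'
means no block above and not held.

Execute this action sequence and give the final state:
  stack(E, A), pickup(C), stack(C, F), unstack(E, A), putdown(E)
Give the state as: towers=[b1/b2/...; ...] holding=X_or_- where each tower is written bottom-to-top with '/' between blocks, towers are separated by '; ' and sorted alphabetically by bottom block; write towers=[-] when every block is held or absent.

step 1 (stack(E, A)): towers=[A/E; C; D/B/F] holding=-
step 2 (pickup(C)): towers=[A/E; D/B/F] holding=C
step 3 (stack(C, F)): towers=[A/E; D/B/F/C] holding=-
step 4 (unstack(E, A)): towers=[A; D/B/F/C] holding=E
step 5 (putdown(E)): towers=[A; D/B/F/C; E] holding=-

towers=[A; D/B/F/C; E] holding=-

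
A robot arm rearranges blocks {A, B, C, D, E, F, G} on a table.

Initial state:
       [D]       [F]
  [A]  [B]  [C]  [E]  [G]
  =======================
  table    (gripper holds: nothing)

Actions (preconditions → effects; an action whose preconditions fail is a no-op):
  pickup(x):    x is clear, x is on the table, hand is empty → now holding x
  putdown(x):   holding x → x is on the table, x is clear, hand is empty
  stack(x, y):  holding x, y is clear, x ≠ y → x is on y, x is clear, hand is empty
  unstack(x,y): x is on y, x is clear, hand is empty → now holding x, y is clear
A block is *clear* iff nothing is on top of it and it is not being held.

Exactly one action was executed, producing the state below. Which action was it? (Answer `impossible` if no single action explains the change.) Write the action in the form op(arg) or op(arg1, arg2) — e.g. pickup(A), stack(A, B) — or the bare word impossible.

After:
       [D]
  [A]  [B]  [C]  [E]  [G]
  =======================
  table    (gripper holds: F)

target: towers=[A; B/D; C; E; G] holding=F
     unstack(F, E) → towers=[A; B/D; C; E; G] holding=F  ← match
         pickup(G) → towers=[A; B/D; C; E/F] holding=G
     unstack(D, B) → towers=[A; B; C; E/F; G] holding=D
         pickup(A) → towers=[B/D; C; E/F; G] holding=A
         pickup(C) → towers=[A; B/D; E/F; G] holding=C

unstack(F, E)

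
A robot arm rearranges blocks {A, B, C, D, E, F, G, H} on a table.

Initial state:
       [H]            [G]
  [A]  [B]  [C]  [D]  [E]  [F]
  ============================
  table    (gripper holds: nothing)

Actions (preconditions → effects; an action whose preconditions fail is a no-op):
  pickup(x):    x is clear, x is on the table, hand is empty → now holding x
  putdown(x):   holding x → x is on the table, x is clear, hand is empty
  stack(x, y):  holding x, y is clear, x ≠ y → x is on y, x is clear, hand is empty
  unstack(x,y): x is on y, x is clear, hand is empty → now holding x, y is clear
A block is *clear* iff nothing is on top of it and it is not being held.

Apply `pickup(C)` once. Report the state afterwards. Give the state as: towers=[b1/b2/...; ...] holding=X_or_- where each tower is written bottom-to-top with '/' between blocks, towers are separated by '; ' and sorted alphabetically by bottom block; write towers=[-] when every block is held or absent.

before: towers=[A; B/H; C; D; E/G; F] holding=-
pre[pickup(C)]: clear(C) ok, ontable(C) ok, handempty ok
all met → apply pickup(C)
after:  towers=[A; B/H; D; E/G; F] holding=C

towers=[A; B/H; D; E/G; F] holding=C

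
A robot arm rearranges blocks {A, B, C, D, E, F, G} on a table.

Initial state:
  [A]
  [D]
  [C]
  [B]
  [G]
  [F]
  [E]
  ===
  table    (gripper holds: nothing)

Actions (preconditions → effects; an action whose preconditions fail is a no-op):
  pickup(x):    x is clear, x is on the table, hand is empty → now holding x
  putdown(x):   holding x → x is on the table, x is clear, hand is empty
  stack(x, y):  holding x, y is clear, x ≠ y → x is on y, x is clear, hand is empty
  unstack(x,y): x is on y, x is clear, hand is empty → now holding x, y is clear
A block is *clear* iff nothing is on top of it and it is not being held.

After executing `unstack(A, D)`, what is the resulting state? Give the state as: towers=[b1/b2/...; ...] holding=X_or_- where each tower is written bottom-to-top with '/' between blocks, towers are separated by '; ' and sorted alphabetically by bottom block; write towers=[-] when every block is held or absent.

towers=[E/F/G/B/C/D] holding=A

before: towers=[E/F/G/B/C/D/A] holding=-
pre[unstack(A, D)]: on(A,D) ✓, clear(A) ✓, handempty ✓
all met → apply unstack(A, D)
after:  towers=[E/F/G/B/C/D] holding=A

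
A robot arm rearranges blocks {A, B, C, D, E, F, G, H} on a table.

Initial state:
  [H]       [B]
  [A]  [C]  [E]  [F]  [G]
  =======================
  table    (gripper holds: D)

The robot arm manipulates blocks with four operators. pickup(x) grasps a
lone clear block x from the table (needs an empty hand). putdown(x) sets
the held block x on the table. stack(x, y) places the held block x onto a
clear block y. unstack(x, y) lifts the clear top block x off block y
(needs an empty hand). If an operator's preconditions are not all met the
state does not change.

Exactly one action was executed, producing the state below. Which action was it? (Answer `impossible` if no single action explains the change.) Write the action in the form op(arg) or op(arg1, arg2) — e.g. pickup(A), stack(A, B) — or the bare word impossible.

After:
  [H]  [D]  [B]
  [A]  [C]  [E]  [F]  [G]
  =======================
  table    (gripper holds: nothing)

stack(D, C)

target: towers=[A/H; C/D; E/B; F; G] holding=-
        putdown(D) → towers=[A/H; C; D; E/B; F; G] holding=-
       stack(D, G) → towers=[A/H; C; E/B; F; G/D] holding=-
       stack(D, H) → towers=[A/H/D; C; E/B; F; G] holding=-
       stack(D, B) → towers=[A/H; C; E/B/D; F; G] holding=-
       stack(D, F) → towers=[A/H; C; E/B; F/D; G] holding=-
       stack(D, C) → towers=[A/H; C/D; E/B; F; G] holding=-  ← match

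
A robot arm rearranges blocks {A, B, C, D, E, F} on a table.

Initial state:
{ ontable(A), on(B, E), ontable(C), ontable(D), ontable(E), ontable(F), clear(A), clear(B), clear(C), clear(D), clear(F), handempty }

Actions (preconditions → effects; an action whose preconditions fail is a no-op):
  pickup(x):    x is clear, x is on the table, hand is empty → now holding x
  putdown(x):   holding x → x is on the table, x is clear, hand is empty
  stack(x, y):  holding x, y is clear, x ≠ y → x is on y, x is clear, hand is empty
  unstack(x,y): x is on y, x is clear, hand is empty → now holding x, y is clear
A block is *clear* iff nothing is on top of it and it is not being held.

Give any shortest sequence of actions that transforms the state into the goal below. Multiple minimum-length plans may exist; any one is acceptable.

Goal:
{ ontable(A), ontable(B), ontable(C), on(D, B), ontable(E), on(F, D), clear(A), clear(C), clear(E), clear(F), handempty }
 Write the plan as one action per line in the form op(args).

unstack(B, E)
putdown(B)
pickup(D)
stack(D, B)
pickup(F)
stack(F, D)

step 1 (unstack(B, E)): towers=[A; C; D; E; F] holding=B
step 2 (putdown(B)): towers=[A; B; C; D; E; F] holding=-
step 3 (pickup(D)): towers=[A; B; C; E; F] holding=D
step 4 (stack(D, B)): towers=[A; B/D; C; E; F] holding=-
step 5 (pickup(F)): towers=[A; B/D; C; E] holding=F
step 6 (stack(F, D)): towers=[A; B/D/F; C; E] holding=-
goal check: towers=[A; B/D/F; C; E] holding=- — reached (length 6, optimal by BFS)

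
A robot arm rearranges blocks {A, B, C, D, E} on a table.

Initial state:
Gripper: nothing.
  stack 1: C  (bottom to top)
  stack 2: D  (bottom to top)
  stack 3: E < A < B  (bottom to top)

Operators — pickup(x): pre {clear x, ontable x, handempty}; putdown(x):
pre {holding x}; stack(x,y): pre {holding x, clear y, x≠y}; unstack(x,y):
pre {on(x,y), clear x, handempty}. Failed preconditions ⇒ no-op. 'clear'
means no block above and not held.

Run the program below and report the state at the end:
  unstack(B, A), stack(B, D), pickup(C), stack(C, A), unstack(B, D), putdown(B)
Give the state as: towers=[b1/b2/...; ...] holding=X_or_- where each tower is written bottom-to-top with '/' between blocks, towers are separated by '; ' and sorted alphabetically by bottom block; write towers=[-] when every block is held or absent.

towers=[B; D; E/A/C] holding=-

step 1 (unstack(B, A)): towers=[C; D; E/A] holding=B
step 2 (stack(B, D)): towers=[C; D/B; E/A] holding=-
step 3 (pickup(C)): towers=[D/B; E/A] holding=C
step 4 (stack(C, A)): towers=[D/B; E/A/C] holding=-
step 5 (unstack(B, D)): towers=[D; E/A/C] holding=B
step 6 (putdown(B)): towers=[B; D; E/A/C] holding=-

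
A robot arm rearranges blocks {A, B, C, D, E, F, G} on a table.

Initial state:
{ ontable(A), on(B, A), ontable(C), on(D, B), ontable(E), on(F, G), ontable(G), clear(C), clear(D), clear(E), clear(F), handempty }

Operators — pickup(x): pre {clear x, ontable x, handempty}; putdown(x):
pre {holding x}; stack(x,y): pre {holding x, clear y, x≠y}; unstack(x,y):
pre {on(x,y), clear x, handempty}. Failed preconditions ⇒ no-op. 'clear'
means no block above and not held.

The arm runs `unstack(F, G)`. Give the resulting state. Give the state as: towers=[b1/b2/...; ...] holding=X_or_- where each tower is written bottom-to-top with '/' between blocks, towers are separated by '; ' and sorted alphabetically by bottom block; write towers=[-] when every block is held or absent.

towers=[A/B/D; C; E; G] holding=F

before: towers=[A/B/D; C; E; G/F] holding=-
pre[unstack(F, G)]: on(F,G) yes, clear(F) yes, handempty yes
all met → apply unstack(F, G)
after:  towers=[A/B/D; C; E; G] holding=F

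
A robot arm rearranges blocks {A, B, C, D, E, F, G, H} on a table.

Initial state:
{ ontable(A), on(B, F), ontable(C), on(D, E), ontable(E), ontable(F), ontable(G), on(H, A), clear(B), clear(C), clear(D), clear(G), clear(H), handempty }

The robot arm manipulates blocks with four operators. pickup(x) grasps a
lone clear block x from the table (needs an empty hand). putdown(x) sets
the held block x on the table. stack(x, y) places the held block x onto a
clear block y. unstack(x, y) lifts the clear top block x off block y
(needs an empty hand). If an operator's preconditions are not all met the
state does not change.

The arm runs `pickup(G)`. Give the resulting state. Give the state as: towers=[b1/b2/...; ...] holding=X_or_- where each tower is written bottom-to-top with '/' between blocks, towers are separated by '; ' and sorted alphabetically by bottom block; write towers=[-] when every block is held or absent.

before: towers=[A/H; C; E/D; F/B; G] holding=-
pre[pickup(G)]: clear(G) ✓, ontable(G) ✓, handempty ✓
all met → apply pickup(G)
after:  towers=[A/H; C; E/D; F/B] holding=G

towers=[A/H; C; E/D; F/B] holding=G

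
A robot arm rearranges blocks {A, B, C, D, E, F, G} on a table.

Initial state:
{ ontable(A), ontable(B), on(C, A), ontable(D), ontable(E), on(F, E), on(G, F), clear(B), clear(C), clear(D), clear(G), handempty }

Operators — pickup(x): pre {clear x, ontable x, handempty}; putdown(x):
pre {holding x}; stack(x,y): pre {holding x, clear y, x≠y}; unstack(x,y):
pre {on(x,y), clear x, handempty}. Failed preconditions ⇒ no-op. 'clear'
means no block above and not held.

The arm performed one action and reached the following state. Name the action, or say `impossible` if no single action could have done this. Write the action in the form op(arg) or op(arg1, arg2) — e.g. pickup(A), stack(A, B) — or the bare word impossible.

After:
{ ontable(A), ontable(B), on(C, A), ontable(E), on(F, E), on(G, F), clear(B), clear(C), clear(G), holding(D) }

target: towers=[A/C; B; E/F/G] holding=D
         pickup(B) → towers=[A/C; D; E/F/G] holding=B
     unstack(G, F) → towers=[A/C; B; D; E/F] holding=G
         pickup(D) → towers=[A/C; B; E/F/G] holding=D  ← match
     unstack(C, A) → towers=[A; B; D; E/F/G] holding=C

pickup(D)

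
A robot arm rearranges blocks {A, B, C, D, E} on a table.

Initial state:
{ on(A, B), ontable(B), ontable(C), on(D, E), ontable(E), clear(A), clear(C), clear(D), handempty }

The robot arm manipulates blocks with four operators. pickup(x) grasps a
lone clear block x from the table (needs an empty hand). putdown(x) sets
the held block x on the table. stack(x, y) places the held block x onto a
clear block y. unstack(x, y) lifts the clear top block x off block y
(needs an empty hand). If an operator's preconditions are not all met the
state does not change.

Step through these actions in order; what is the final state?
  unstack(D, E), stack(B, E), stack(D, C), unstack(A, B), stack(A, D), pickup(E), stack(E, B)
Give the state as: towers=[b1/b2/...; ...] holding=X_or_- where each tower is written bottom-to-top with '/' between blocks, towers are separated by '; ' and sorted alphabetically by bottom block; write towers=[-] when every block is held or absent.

towers=[B/E; C/D/A] holding=-

step 1 (unstack(D, E)): towers=[B/A; C; E] holding=D
step 2 (stack(B, E)) [no-op]: towers=[B/A; C; E] holding=D
step 3 (stack(D, C)): towers=[B/A; C/D; E] holding=-
step 4 (unstack(A, B)): towers=[B; C/D; E] holding=A
step 5 (stack(A, D)): towers=[B; C/D/A; E] holding=-
step 6 (pickup(E)): towers=[B; C/D/A] holding=E
step 7 (stack(E, B)): towers=[B/E; C/D/A] holding=-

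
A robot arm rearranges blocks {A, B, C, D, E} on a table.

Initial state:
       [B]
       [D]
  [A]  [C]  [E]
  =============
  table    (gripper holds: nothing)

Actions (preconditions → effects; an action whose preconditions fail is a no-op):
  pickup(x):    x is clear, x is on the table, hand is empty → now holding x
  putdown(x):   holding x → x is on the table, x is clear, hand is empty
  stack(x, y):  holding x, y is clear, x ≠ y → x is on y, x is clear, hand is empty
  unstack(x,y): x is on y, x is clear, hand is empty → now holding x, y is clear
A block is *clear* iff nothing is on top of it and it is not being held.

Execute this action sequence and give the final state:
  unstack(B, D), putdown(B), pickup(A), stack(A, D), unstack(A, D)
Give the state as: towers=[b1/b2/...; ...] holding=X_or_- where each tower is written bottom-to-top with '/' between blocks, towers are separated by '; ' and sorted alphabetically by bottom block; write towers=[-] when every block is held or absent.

step 1 (unstack(B, D)): towers=[A; C/D; E] holding=B
step 2 (putdown(B)): towers=[A; B; C/D; E] holding=-
step 3 (pickup(A)): towers=[B; C/D; E] holding=A
step 4 (stack(A, D)): towers=[B; C/D/A; E] holding=-
step 5 (unstack(A, D)): towers=[B; C/D; E] holding=A

towers=[B; C/D; E] holding=A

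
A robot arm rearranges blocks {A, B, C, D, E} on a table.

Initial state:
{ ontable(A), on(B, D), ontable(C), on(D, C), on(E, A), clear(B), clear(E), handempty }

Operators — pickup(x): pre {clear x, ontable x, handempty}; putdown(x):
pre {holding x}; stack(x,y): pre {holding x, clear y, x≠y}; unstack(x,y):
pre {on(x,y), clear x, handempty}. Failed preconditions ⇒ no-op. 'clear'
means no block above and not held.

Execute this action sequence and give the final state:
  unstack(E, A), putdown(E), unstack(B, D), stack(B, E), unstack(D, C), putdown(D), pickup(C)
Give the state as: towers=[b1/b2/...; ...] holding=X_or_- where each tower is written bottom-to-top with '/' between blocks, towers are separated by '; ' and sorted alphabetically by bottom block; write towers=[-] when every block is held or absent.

towers=[A; D; E/B] holding=C

step 1 (unstack(E, A)): towers=[A; C/D/B] holding=E
step 2 (putdown(E)): towers=[A; C/D/B; E] holding=-
step 3 (unstack(B, D)): towers=[A; C/D; E] holding=B
step 4 (stack(B, E)): towers=[A; C/D; E/B] holding=-
step 5 (unstack(D, C)): towers=[A; C; E/B] holding=D
step 6 (putdown(D)): towers=[A; C; D; E/B] holding=-
step 7 (pickup(C)): towers=[A; D; E/B] holding=C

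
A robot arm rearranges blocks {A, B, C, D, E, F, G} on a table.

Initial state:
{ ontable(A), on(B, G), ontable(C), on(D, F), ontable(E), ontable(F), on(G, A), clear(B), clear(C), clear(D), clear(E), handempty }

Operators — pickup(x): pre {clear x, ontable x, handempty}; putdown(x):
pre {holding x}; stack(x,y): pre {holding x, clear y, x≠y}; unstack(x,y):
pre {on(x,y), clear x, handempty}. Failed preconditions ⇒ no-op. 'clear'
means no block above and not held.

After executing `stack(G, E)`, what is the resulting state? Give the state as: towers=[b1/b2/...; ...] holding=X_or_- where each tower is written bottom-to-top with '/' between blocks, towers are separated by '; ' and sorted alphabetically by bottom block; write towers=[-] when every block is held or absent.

towers=[A/G/B; C; E; F/D] holding=-

before: towers=[A/G/B; C; E; F/D] holding=-
pre[stack(G, E)]: holding(G) no, clear(E) yes, G≠E yes
holding(G) unmet → stack(G, E) is a no-op
after:  towers=[A/G/B; C; E; F/D] holding=-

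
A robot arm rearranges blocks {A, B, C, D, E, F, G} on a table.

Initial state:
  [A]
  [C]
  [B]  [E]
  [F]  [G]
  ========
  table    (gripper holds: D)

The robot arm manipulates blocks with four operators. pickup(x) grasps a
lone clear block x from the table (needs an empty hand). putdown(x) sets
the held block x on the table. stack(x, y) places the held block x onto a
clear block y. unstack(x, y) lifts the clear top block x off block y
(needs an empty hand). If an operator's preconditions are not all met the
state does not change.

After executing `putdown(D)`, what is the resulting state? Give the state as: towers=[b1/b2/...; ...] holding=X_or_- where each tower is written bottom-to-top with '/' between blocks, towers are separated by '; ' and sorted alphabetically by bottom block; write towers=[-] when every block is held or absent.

before: towers=[F/B/C/A; G/E] holding=D
pre[putdown(D)]: holding(D) yes
all met → apply putdown(D)
after:  towers=[D; F/B/C/A; G/E] holding=-

towers=[D; F/B/C/A; G/E] holding=-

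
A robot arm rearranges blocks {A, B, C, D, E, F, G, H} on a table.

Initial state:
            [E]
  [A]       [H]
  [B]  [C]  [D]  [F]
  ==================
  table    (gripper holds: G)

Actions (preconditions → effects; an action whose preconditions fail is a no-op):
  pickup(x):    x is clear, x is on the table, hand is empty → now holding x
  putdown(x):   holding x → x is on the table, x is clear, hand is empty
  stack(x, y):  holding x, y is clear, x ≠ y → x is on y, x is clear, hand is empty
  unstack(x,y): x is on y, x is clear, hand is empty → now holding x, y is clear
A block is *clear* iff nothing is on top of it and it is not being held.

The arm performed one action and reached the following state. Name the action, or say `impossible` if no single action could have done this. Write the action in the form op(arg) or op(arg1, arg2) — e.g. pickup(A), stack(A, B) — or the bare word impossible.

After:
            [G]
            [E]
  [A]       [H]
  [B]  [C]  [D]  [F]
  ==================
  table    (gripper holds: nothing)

stack(G, E)

target: towers=[B/A; C; D/H/E/G; F] holding=-
        putdown(G) → towers=[B/A; C; D/H/E; F; G] holding=-
       stack(G, A) → towers=[B/A/G; C; D/H/E; F] holding=-
       stack(G, E) → towers=[B/A; C; D/H/E/G; F] holding=-  ← match
       stack(G, F) → towers=[B/A; C; D/H/E; F/G] holding=-
       stack(G, C) → towers=[B/A; C/G; D/H/E; F] holding=-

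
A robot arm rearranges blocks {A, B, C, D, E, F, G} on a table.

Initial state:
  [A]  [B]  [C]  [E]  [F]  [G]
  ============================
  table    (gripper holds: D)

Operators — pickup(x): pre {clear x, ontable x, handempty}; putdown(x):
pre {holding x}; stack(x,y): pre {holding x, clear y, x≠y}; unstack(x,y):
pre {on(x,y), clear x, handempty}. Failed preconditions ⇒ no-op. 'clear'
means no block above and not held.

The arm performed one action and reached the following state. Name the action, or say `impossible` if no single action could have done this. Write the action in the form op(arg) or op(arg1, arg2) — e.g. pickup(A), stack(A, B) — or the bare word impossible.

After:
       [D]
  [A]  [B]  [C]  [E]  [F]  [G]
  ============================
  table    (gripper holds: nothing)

target: towers=[A; B/D; C; E; F; G] holding=-
        putdown(D) → towers=[A; B; C; D; E; F; G] holding=-
       stack(D, B) → towers=[A; B/D; C; E; F; G] holding=-  ← match
       stack(D, F) → towers=[A; B; C; E; F/D; G] holding=-
       stack(D, G) → towers=[A; B; C; E; F; G/D] holding=-
       stack(D, A) → towers=[A/D; B; C; E; F; G] holding=-
       stack(D, E) → towers=[A; B; C; E/D; F; G] holding=-
       stack(D, C) → towers=[A; B; C/D; E; F; G] holding=-

stack(D, B)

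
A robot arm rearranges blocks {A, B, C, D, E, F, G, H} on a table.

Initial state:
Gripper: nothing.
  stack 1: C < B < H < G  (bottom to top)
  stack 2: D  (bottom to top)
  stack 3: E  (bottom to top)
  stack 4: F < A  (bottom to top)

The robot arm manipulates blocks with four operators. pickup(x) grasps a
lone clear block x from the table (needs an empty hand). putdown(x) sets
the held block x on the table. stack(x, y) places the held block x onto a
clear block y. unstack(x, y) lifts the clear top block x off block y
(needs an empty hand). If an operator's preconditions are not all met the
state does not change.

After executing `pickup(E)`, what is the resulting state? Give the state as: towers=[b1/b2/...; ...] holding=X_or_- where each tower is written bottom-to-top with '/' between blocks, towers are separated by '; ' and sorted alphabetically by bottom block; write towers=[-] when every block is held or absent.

before: towers=[C/B/H/G; D; E; F/A] holding=-
pre[pickup(E)]: clear(E) ✓, ontable(E) ✓, handempty ✓
all met → apply pickup(E)
after:  towers=[C/B/H/G; D; F/A] holding=E

towers=[C/B/H/G; D; F/A] holding=E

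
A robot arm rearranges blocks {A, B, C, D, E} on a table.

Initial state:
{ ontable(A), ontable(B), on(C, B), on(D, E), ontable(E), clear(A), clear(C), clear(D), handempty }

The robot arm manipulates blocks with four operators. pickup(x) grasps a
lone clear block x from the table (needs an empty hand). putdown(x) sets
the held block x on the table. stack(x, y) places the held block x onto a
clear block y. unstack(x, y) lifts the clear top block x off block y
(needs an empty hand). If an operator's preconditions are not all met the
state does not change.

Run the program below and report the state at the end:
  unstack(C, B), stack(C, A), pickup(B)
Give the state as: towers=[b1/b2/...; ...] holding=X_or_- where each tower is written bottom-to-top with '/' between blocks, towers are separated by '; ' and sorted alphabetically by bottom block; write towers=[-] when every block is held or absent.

towers=[A/C; E/D] holding=B

step 1 (unstack(C, B)): towers=[A; B; E/D] holding=C
step 2 (stack(C, A)): towers=[A/C; B; E/D] holding=-
step 3 (pickup(B)): towers=[A/C; E/D] holding=B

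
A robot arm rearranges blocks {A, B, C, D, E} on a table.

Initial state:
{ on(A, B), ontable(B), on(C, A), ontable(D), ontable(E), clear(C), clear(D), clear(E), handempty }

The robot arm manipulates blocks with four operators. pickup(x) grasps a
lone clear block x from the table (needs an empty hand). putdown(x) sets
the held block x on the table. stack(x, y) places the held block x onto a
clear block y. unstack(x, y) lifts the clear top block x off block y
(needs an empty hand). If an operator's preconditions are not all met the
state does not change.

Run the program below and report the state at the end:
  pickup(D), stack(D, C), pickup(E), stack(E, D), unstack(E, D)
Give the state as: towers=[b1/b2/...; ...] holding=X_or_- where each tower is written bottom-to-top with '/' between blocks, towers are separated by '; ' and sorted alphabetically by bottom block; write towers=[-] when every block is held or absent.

towers=[B/A/C/D] holding=E

step 1 (pickup(D)): towers=[B/A/C; E] holding=D
step 2 (stack(D, C)): towers=[B/A/C/D; E] holding=-
step 3 (pickup(E)): towers=[B/A/C/D] holding=E
step 4 (stack(E, D)): towers=[B/A/C/D/E] holding=-
step 5 (unstack(E, D)): towers=[B/A/C/D] holding=E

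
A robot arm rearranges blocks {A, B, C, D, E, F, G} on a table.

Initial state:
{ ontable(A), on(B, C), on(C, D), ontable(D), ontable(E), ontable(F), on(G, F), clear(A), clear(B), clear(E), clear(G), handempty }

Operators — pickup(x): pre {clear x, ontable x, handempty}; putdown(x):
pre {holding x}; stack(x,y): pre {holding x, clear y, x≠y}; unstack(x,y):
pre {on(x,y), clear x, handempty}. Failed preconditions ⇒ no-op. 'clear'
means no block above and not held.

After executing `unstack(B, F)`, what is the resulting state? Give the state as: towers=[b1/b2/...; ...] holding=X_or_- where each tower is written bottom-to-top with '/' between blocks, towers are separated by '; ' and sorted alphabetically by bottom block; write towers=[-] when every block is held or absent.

towers=[A; D/C/B; E; F/G] holding=-

before: towers=[A; D/C/B; E; F/G] holding=-
pre[unstack(B, F)]: on(B,F) no, clear(B) yes, handempty yes
on(B,F) unmet → unstack(B, F) is a no-op
after:  towers=[A; D/C/B; E; F/G] holding=-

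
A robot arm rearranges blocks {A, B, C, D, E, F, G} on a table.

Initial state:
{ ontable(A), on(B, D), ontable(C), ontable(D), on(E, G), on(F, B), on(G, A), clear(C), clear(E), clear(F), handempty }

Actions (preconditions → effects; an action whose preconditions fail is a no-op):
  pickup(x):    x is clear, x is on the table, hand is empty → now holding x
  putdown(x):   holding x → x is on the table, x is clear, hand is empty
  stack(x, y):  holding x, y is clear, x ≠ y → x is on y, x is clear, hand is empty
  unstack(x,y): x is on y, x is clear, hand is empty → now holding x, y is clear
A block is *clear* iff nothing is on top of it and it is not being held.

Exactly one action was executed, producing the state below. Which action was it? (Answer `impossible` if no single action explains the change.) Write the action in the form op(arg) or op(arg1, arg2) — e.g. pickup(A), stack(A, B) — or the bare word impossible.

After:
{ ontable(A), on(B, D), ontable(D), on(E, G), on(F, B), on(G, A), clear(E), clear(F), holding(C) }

pickup(C)

target: towers=[A/G/E; D/B/F] holding=C
     unstack(F, B) → towers=[A/G/E; C; D/B] holding=F
     unstack(E, G) → towers=[A/G; C; D/B/F] holding=E
         pickup(C) → towers=[A/G/E; D/B/F] holding=C  ← match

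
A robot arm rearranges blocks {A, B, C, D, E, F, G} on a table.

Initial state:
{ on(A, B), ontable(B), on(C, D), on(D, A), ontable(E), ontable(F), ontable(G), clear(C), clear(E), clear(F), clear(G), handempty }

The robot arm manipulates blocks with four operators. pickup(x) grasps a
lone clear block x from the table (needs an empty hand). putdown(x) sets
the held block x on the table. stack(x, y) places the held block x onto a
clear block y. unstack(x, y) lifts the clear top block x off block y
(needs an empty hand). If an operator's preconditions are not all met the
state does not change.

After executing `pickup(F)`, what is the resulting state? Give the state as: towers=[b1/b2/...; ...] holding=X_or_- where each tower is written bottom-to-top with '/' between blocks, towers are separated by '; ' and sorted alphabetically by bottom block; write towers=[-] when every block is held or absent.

before: towers=[B/A/D/C; E; F; G] holding=-
pre[pickup(F)]: clear(F) ✓, ontable(F) ✓, handempty ✓
all met → apply pickup(F)
after:  towers=[B/A/D/C; E; G] holding=F

towers=[B/A/D/C; E; G] holding=F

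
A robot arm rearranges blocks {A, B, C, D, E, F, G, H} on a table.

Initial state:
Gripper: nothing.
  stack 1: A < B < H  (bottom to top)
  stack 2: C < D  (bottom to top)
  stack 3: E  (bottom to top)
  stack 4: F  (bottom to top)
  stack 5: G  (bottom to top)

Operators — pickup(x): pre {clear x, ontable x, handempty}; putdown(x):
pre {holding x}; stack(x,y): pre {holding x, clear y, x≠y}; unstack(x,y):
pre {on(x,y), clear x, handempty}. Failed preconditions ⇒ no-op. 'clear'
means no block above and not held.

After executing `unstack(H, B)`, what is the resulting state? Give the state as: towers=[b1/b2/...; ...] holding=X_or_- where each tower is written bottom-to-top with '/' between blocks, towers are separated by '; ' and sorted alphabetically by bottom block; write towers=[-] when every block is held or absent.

before: towers=[A/B/H; C/D; E; F; G] holding=-
pre[unstack(H, B)]: on(H,B) ok, clear(H) ok, handempty ok
all met → apply unstack(H, B)
after:  towers=[A/B; C/D; E; F; G] holding=H

towers=[A/B; C/D; E; F; G] holding=H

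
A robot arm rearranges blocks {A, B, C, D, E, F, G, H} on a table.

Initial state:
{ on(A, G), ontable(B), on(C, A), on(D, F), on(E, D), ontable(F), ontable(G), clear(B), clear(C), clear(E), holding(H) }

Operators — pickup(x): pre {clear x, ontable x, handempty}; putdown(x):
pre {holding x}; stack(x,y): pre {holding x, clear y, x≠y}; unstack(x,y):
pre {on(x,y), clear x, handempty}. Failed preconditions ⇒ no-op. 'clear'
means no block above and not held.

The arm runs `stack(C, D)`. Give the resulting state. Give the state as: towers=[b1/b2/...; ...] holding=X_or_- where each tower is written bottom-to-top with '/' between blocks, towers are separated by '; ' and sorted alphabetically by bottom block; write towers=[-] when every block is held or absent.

before: towers=[B; F/D/E; G/A/C] holding=H
pre[stack(C, D)]: holding(C) fail, clear(D) fail, C≠D ok
holding(C), clear(D) unmet → stack(C, D) is a no-op
after:  towers=[B; F/D/E; G/A/C] holding=H

towers=[B; F/D/E; G/A/C] holding=H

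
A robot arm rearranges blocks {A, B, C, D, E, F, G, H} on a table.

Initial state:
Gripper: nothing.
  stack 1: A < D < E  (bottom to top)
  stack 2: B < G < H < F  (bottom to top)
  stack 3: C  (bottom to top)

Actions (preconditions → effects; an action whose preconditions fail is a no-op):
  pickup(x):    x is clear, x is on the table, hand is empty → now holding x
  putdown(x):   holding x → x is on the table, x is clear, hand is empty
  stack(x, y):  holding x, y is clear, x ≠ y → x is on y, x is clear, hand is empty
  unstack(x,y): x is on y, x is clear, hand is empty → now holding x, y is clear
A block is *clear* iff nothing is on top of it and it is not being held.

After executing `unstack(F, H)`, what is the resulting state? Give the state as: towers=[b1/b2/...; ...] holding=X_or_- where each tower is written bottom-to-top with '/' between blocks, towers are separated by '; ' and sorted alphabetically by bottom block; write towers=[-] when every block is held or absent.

towers=[A/D/E; B/G/H; C] holding=F

before: towers=[A/D/E; B/G/H/F; C] holding=-
pre[unstack(F, H)]: on(F,H) ok, clear(F) ok, handempty ok
all met → apply unstack(F, H)
after:  towers=[A/D/E; B/G/H; C] holding=F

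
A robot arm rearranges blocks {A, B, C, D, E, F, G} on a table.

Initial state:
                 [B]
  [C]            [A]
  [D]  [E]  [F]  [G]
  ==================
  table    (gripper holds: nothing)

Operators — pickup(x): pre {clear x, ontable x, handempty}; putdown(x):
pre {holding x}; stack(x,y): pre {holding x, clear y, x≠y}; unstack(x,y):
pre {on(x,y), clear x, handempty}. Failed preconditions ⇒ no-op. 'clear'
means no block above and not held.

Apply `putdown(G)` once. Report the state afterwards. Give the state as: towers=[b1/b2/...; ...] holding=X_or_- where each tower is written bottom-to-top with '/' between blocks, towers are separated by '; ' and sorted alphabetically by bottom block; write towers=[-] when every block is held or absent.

before: towers=[D/C; E; F; G/A/B] holding=-
pre[putdown(G)]: holding(G) fail
holding(G) unmet → putdown(G) is a no-op
after:  towers=[D/C; E; F; G/A/B] holding=-

towers=[D/C; E; F; G/A/B] holding=-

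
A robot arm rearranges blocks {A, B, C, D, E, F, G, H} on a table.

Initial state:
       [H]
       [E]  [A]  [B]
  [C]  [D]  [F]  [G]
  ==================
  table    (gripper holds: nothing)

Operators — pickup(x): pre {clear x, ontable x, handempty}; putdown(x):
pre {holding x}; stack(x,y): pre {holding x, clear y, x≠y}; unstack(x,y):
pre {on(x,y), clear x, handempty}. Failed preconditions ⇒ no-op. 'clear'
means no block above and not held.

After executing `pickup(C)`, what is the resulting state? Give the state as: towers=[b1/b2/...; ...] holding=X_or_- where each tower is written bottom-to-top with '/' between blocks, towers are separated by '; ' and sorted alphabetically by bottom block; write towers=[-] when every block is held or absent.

towers=[D/E/H; F/A; G/B] holding=C

before: towers=[C; D/E/H; F/A; G/B] holding=-
pre[pickup(C)]: clear(C) yes, ontable(C) yes, handempty yes
all met → apply pickup(C)
after:  towers=[D/E/H; F/A; G/B] holding=C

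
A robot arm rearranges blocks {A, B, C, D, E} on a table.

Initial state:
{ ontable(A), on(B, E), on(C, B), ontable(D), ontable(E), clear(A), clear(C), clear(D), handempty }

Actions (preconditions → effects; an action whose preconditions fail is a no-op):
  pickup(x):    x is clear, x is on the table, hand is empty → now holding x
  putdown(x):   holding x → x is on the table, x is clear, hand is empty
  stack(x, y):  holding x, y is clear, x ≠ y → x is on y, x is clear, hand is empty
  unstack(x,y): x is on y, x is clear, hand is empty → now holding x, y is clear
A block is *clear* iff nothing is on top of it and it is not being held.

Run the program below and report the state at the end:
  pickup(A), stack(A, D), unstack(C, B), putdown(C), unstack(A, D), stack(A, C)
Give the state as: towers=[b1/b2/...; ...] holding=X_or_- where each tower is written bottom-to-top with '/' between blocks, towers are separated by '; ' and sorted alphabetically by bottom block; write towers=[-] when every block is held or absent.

step 1 (pickup(A)): towers=[D; E/B/C] holding=A
step 2 (stack(A, D)): towers=[D/A; E/B/C] holding=-
step 3 (unstack(C, B)): towers=[D/A; E/B] holding=C
step 4 (putdown(C)): towers=[C; D/A; E/B] holding=-
step 5 (unstack(A, D)): towers=[C; D; E/B] holding=A
step 6 (stack(A, C)): towers=[C/A; D; E/B] holding=-

towers=[C/A; D; E/B] holding=-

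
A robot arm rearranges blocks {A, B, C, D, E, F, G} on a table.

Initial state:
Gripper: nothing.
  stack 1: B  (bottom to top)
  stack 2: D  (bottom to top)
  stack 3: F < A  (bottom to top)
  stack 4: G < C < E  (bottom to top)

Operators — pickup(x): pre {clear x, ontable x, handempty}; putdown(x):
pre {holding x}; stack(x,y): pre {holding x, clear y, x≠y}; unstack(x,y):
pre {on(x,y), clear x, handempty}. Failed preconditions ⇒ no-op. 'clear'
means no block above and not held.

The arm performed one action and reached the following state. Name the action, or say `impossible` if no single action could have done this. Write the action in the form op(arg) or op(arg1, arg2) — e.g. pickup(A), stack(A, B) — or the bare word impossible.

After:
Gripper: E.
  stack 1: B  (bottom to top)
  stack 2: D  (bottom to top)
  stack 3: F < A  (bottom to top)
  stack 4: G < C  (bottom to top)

unstack(E, C)

target: towers=[B; D; F/A; G/C] holding=E
         pickup(B) → towers=[D; F/A; G/C/E] holding=B
         pickup(D) → towers=[B; F/A; G/C/E] holding=D
     unstack(A, F) → towers=[B; D; F; G/C/E] holding=A
     unstack(E, C) → towers=[B; D; F/A; G/C] holding=E  ← match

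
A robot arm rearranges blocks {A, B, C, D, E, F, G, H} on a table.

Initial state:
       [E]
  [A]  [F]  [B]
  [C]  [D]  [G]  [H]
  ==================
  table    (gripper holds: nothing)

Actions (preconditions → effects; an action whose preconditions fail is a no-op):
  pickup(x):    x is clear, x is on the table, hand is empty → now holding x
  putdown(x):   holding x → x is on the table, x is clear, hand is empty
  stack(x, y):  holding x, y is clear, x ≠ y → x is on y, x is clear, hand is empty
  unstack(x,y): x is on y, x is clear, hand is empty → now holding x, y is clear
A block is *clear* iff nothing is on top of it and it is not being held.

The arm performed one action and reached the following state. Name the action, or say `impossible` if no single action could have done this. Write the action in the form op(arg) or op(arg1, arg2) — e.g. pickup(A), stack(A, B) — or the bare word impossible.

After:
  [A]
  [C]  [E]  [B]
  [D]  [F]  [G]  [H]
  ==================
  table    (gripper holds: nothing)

impossible

target: towers=[D/C/A; F/E; G/B; H] holding=-
     unstack(A, C) → towers=[C; D/F/E; G/B; H] holding=A
     unstack(E, F) → towers=[C/A; D/F; G/B; H] holding=E
         pickup(H) → towers=[C/A; D/F/E; G/B] holding=H
     unstack(B, G) → towers=[C/A; D/F/E; G; H] holding=B
none of the 4 applicable actions match → impossible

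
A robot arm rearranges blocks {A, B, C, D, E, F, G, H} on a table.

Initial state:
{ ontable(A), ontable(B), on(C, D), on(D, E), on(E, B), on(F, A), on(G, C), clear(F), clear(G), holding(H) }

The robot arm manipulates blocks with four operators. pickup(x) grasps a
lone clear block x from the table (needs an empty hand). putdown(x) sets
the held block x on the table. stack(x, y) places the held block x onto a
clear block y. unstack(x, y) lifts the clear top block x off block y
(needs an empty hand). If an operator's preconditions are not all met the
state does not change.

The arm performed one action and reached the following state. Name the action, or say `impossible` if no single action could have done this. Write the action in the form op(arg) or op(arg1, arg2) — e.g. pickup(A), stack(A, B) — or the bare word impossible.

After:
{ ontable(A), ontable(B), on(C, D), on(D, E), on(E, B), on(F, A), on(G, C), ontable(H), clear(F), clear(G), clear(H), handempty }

putdown(H)

target: towers=[A/F; B/E/D/C/G; H] holding=-
        putdown(H) → towers=[A/F; B/E/D/C/G; H] holding=-  ← match
       stack(H, G) → towers=[A/F; B/E/D/C/G/H] holding=-
       stack(H, F) → towers=[A/F/H; B/E/D/C/G] holding=-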